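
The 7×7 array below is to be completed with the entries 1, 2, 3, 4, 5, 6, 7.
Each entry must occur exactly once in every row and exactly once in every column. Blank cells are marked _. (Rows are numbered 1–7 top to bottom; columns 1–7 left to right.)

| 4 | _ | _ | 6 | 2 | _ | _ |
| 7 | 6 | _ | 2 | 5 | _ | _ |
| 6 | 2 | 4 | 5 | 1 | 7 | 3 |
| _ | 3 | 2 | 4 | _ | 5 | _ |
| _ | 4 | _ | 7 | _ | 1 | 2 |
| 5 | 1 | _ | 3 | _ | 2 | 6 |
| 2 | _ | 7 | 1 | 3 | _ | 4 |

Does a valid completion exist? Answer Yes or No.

No

Row 6, column 3: row 6 together with column 3 already contain {1, 2, 3, 4, 5, 6, 7} — every symbol — so nothing can go there. The grid has no valid completion.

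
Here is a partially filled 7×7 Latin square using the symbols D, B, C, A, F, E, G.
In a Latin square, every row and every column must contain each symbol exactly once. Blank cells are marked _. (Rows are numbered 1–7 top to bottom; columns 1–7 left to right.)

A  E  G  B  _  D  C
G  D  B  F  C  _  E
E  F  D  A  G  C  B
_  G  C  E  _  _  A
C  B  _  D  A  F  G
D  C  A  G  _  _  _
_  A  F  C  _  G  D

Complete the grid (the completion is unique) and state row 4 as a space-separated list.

F G C E D B A

Row 4, column 6: row 4 has {C, A, E, G} and column 6 has {D, C, F, G}, leaving only B.
Row 4, column 1: row 4 has {B, C, A, E, G} and column 1 has {D, C, A, E, G}, leaving only F.
Row 4, column 5: row 4 has {B, C, A, F, E, G} and column 5 has {C, A, G}, leaving only D.
So row 4 reads: F G C E D B A.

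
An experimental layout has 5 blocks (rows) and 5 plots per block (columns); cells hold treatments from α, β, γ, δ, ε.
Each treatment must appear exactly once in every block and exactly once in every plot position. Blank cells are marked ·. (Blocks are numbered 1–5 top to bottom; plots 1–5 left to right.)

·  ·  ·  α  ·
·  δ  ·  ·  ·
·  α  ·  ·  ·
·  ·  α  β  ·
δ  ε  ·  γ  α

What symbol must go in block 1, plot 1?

Block 2, plot 4: block 2 has {δ} and plot 4 has {α, β, γ}, leaving only ε.
Block 3, plot 4: block 3 has {α} and plot 4 has {α, β, γ, ε}, leaving only δ.
Block 4, plot 2: block 4 has {α, β} and plot 2 has {α, δ, ε}, leaving only γ.
Block 1, plot 2: block 1 has {α} and plot 2 has {α, γ, δ, ε}, leaving only β.
Block 4, plot 1: block 4 has {α, β, γ} and plot 1 has {δ}, leaving only ε.
Block 1 already has {α, β} and plot 1 already has {δ, ε}, so block 1, plot 1 must be γ.

γ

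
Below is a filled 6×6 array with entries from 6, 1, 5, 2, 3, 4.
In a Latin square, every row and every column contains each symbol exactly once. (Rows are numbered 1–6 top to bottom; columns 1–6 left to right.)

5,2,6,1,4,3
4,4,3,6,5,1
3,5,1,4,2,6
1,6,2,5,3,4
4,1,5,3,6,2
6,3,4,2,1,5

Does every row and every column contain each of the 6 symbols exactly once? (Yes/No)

Row 2 contains 4 twice (at columns 1 and 2), so it is not a permutation.

No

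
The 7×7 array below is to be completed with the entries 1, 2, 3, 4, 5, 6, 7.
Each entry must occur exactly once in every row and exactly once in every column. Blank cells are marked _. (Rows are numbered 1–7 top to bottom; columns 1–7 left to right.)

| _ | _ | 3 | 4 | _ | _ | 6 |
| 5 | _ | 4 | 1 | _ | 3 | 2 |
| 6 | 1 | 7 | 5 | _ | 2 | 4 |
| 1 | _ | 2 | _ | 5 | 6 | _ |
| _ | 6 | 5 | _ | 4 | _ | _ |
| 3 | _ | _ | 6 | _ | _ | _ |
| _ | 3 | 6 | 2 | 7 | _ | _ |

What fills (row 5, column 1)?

Row 2, column 2: row 2 has {1, 2, 3, 4, 5} and column 2 has {1, 3, 6}, leaving only 7.
Row 2, column 5: row 2 has {1, 2, 3, 4, 5, 7} and column 5 has {4, 5, 7}, leaving only 6.
Row 3, column 5: row 3 has {1, 2, 4, 5, 6, 7} and column 5 has {4, 5, 6, 7}, leaving only 3.
Row 4, column 2: row 4 has {1, 2, 5, 6} and column 2 has {1, 3, 6, 7}, leaving only 4.
Row 6, column 3: row 6 has {3, 6} and column 3 has {2, 3, 4, 5, 6, 7}, leaving only 1.
Row 6, column 5: row 6 has {1, 3, 6} and column 5 has {3, 4, 5, 6, 7}, leaving only 2.
Row 1, column 5: row 1 has {3, 4, 6} and column 5 has {2, 3, 4, 5, 6, 7}, leaving only 1.
Row 6, column 2: row 6 has {1, 2, 3, 6} and column 2 has {1, 3, 4, 6, 7}, leaving only 5.
Row 1, column 2: row 1 has {1, 3, 4, 6} and column 2 has {1, 3, 4, 5, 6, 7}, leaving only 2.
Row 1, column 1: row 1 has {1, 2, 3, 4, 6} and column 1 has {1, 3, 5, 6}, leaving only 7.
Row 5 already has {4, 5, 6} and column 1 already has {1, 3, 5, 6, 7}, so row 5, column 1 must be 2.

2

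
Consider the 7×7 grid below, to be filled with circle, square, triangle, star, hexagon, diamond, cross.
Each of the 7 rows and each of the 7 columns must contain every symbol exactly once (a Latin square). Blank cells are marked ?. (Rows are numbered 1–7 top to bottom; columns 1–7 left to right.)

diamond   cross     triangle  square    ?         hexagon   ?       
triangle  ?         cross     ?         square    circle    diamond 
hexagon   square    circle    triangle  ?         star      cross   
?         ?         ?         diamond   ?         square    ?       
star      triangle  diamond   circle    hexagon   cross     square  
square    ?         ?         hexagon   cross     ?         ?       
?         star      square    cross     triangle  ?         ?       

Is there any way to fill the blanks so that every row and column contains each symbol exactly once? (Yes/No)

Yes

No row or column among the givens repeats a symbol, and propagating forced cells runs into no contradiction.
One valid completion exists (for instance, diamond cross triangle square circle hexagon star / triangle hexagon cross star square circle diamond / hexagon square circle triangle diamond star cross / cross circle hexagon diamond star square triangle / star triangle diamond circle hexagon cross square / square diamond star hexagon cross triangle circle / circle star square cross triangle diamond hexagon).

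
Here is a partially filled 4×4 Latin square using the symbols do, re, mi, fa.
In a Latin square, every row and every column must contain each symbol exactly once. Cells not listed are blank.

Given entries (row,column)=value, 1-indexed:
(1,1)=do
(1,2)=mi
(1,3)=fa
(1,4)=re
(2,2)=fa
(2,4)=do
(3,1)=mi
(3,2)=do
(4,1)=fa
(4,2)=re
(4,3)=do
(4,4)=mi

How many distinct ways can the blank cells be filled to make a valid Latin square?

Row 2, column 1: eliminating its row and column leaves {re}.
Row 2, column 3: eliminating its row and column leaves {re, mi}.
Row 3, column 3: eliminating its row and column leaves {re}.
Row 3, column 4: eliminating its row and column leaves {fa}.
Only one assignment across all blanks avoids any row or column repeat, giving 1 completion.

1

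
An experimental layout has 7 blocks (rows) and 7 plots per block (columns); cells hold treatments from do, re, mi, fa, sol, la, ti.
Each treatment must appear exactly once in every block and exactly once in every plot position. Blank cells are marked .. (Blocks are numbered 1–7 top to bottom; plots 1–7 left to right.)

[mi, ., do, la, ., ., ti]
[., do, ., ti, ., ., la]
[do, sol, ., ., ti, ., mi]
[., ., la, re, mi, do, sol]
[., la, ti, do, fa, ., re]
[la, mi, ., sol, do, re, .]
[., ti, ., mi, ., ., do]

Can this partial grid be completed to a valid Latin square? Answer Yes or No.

No

Block 3, plot 4: block 3 has {do, mi, sol, ti} and plot 4 has {do, re, mi, sol, la, ti}, so it must be fa.
Block 3, plot 3: block 3 has {do, mi, fa, sol, ti} and plot 3 has {do, la, ti}, so it must be re.
Block 3, plot 6: block 3 has {do, re, mi, fa, sol, ti} and plot 6 has {do, re}, so it must be la.
Block 4, plot 2: block 4 has {do, re, mi, sol, la} and plot 2 has {do, mi, sol, la, ti}, so it must be fa.
Block 1, plot 2: block 1 has {do, mi, la, ti} and plot 2 has {do, mi, fa, sol, la, ti}, so it must be re.
Block 1, plot 5: block 1 has {do, re, mi, la, ti} and plot 5 has {do, mi, fa, ti}, so it must be sol.
Block 1, plot 6: block 1 has {do, re, mi, sol, la, ti} and plot 6 has {do, re, la}, so it must be fa.
Block 2, plot 5: block 2 has {do, la, ti} and plot 5 has {do, mi, fa, sol, ti}, so it must be re.
Block 4, plot 1: block 4 has {do, re, mi, fa, sol, la} and plot 1 has {do, mi, la}, so it must be ti.
Block 5, plot 1: block 5 has {do, re, fa, la, ti} and plot 1 has {do, mi, la, ti}, so it must be sol.
Block 2, plot 1: block 2 has {do, re, la, ti} and plot 1 has {do, mi, sol, la, ti}, so it must be fa.
Block 5, plot 6: block 5 has {do, re, fa, sol, la, ti} and plot 6 has {do, re, fa, la}, so it must be mi.
Block 2, plot 6: block 2 has {do, re, fa, la, ti} and plot 6 has {do, re, mi, fa, la}, so it must be sol.
Now block 7, plot 6: block 7 together with plot 6 already contain {do, re, mi, fa, sol, la, ti} — every symbol — so nothing can go there. The grid has no valid completion.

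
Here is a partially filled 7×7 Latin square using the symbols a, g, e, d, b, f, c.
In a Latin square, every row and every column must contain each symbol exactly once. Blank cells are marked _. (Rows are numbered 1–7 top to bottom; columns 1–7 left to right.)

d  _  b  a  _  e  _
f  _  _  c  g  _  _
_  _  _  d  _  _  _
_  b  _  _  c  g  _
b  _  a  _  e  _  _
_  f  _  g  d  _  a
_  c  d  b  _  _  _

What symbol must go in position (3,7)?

Row 1, column 2: row 1 has {a, e, d, b} and column 2 has {b, f, c}, leaving only g.
Row 1, column 5: row 1 has {a, g, e, d, b} and column 5 has {g, e, d, c}, leaving only f.
Row 1, column 7: row 1 has {a, g, e, d, b, f} and column 7 has {a}, leaving only c.
Row 2, column 3: row 2 has {g, f, c} and column 3 has {a, d, b}, leaving only e.
Row 4, column 3: row 4 has {g, b, c} and column 3 has {a, e, d, b}, leaving only f.
Row 4, column 4: row 4 has {g, b, f, c} and column 4 has {a, g, d, b, c}, leaving only e.
Row 4, column 1: row 4 has {g, e, b, f, c} and column 1 has {d, b, f}, leaving only a.
Row 4, column 7: row 4 has {a, g, e, b, f, c} and column 7 has {a, c}, leaving only d.
Row 2, column 7: row 2 has {g, e, f, c} and column 7 has {a, d, c}, leaving only b.
Row 5, column 2: row 5 has {a, e, b} and column 2 has {g, b, f, c}, leaving only d.
Row 2, column 2: row 2 has {g, e, b, f, c} and column 2 has {g, d, b, f, c}, leaving only a.
Row 2, column 6: row 2 has {a, g, e, b, f, c} and column 6 has {g, e}, leaving only d.
Row 3, column 2: row 3 has {d} and column 2 has {a, g, d, b, f, c}, leaving only e.
Row 5, column 4: row 5 has {a, e, d, b} and column 4 has {a, g, e, d, b, c}, leaving only f.
Row 5, column 6: row 5 has {a, e, d, b, f} and column 6 has {g, e, d}, leaving only c.
Row 5, column 7: row 5 has {a, e, d, b, f, c} and column 7 has {a, d, b, c}, leaving only g.
Row 3 already has {e, d} and column 7 already has {a, g, d, b, c}, so row 3, column 7 must be f.

f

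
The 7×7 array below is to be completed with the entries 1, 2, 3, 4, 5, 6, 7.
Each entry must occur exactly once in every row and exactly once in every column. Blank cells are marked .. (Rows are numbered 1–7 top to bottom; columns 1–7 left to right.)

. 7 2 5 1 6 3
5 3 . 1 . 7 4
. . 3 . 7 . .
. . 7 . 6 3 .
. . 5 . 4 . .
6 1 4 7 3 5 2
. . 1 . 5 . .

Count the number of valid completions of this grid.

8

Row 1, column 1: eliminating its row and column leaves {4}.
Row 2, column 3: eliminating its row and column leaves {6}.
Row 2, column 5: eliminating its row and column leaves {2}.
Row 3, column 1: eliminating its row and column leaves {1, 2, 4}.
Row 3, column 2: eliminating its row and column leaves {2, 4, 5, 6}.
Row 3, column 4: eliminating its row and column leaves {2, 4, 6}.
Row 3, column 6: eliminating its row and column leaves {1, 2, 4}.
Row 3, column 7: eliminating its row and column leaves {1, 5, 6}.
Row 4, column 1: eliminating its row and column leaves {1, 2, 4}.
Row 4, column 2: eliminating its row and column leaves {2, 4, 5}.
Row 4, column 4: eliminating its row and column leaves {2, 4}.
Row 4, column 7: eliminating its row and column leaves {1, 5}.
Row 5, column 1: eliminating its row and column leaves {1, 2, 3, 7}.
Row 5, column 2: eliminating its row and column leaves {2, 6}.
Row 5, column 4: eliminating its row and column leaves {2, 3, 6}.
Row 5, column 6: eliminating its row and column leaves {1, 2}.
Row 5, column 7: eliminating its row and column leaves {1, 6, 7}.
Row 7, column 1: eliminating its row and column leaves {2, 3, 4, 7}.
Row 7, column 2: eliminating its row and column leaves {2, 4, 6}.
Row 7, column 4: eliminating its row and column leaves {2, 3, 4, 6}.
Row 7, column 6: eliminating its row and column leaves {2, 4}.
Row 7, column 7: eliminating its row and column leaves {6, 7}.
Enumerating the assignments across these blanks that avoid any row or column repeat gives 8 completions.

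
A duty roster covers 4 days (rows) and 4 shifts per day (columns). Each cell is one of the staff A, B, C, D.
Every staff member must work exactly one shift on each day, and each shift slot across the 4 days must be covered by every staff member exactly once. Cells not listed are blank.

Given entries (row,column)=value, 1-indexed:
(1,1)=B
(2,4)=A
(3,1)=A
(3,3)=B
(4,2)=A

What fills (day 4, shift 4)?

B

Day 4, shift 4 is narrowed to {B, C, D}.
If it were C, then day 3, shift 4 would be left with no valid symbol.
If it were D, then day 3, shift 4 would be left with no valid symbol.
So day 4, shift 4 must be B.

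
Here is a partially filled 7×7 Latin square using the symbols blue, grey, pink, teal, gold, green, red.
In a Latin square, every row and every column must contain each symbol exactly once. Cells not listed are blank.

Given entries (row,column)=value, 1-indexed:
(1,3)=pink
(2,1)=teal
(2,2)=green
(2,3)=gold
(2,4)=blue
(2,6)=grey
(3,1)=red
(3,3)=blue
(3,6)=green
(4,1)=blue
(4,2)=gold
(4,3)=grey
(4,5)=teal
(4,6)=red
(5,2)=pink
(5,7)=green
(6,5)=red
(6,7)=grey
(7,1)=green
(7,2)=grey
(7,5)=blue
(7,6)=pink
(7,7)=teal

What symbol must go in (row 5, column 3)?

Row 2, column 5: row 2 has {blue, grey, teal, gold, green} and column 5 has {blue, teal, red}, leaving only pink.
Row 2, column 7: row 2 has {blue, grey, pink, teal, gold, green} and column 7 has {grey, teal, green}, leaving only red.
Row 3, column 2: row 3 has {blue, green, red} and column 2 has {grey, pink, gold, green}, leaving only teal.
Row 4, column 7: row 4 has {blue, grey, teal, gold, red} and column 7 has {grey, teal, green, red}, leaving only pink.
Row 3, column 7: row 3 has {blue, teal, green, red} and column 7 has {grey, pink, teal, green, red}, leaving only gold.
Row 1, column 7: row 1 has {pink} and column 7 has {grey, pink, teal, gold, green, red}, leaving only blue.
Row 1, column 2: row 1 has {blue, pink} and column 2 has {grey, pink, teal, gold, green}, leaving only red.
Row 3, column 5: row 3 has {blue, teal, gold, green, red} and column 5 has {blue, pink, teal, red}, leaving only grey.
Row 3, column 4: row 3 has {blue, grey, teal, gold, green, red} and column 4 has {blue}, leaving only pink.
Row 4, column 4: row 4 has {blue, grey, pink, teal, gold, red} and column 4 has {blue, pink}, leaving only green.
Row 5, column 5: row 5 has {pink, green} and column 5 has {blue, grey, pink, teal, red}, leaving only gold.
Row 1, column 5: row 1 has {blue, pink, red} and column 5 has {blue, grey, pink, teal, gold, red}, leaving only green.
Row 5, column 1: row 5 has {pink, gold, green} and column 1 has {blue, teal, green, red}, leaving only grey.
Row 1, column 1: row 1 has {blue, pink, green, red} and column 1 has {blue, grey, teal, green, red}, leaving only gold.
Row 1, column 6: row 1 has {blue, pink, gold, green, red} and column 6 has {grey, pink, green, red}, leaving only teal.
Row 1, column 4: row 1 has {blue, pink, teal, gold, green, red} and column 4 has {blue, pink, green}, leaving only grey.
Row 5, column 6: row 5 has {grey, pink, gold, green} and column 6 has {grey, pink, teal, green, red}, leaving only blue.
Row 6, column 1: row 6 has {grey, red} and column 1 has {blue, grey, teal, gold, green, red}, leaving only pink.
Row 6, column 2: row 6 has {grey, pink, red} and column 2 has {grey, pink, teal, gold, green, red}, leaving only blue.
Row 6, column 6: row 6 has {blue, grey, pink, red} and column 6 has {blue, grey, pink, teal, green, red}, leaving only gold.
Row 6, column 4: row 6 has {blue, grey, pink, gold, red} and column 4 has {blue, grey, pink, green}, leaving only teal.
Row 5, column 4: row 5 has {blue, grey, pink, gold, green} and column 4 has {blue, grey, pink, teal, green}, leaving only red.
Row 5 already has {blue, grey, pink, gold, green, red} and column 3 already has {blue, grey, pink, gold}, so row 5, column 3 must be teal.

teal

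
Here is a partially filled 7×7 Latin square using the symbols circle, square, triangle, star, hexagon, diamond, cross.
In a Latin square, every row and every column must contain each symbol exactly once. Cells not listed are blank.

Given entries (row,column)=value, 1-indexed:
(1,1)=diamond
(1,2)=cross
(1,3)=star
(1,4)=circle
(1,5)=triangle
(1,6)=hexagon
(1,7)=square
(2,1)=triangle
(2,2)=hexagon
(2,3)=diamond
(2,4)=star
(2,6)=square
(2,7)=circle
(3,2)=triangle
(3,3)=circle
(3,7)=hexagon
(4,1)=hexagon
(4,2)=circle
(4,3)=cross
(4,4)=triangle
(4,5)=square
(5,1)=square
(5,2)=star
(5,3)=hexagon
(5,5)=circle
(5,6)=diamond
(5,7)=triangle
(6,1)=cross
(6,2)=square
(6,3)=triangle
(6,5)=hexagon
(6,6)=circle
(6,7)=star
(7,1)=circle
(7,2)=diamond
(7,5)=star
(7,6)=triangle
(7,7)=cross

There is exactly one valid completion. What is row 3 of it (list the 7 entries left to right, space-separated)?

star triangle circle square diamond cross hexagon

Row 3, column 1: row 3 has {circle, triangle, hexagon} and column 1 has {circle, square, triangle, hexagon, diamond, cross}, leaving only star.
Row 3, column 6: row 3 has {circle, triangle, star, hexagon} and column 6 has {circle, square, triangle, hexagon, diamond}, leaving only cross.
Row 3, column 5: row 3 has {circle, triangle, star, hexagon, cross} and column 5 has {circle, square, triangle, star, hexagon}, leaving only diamond.
Row 3, column 4: row 3 has {circle, triangle, star, hexagon, diamond, cross} and column 4 has {circle, triangle, star}, leaving only square.
So row 3 reads: star triangle circle square diamond cross hexagon.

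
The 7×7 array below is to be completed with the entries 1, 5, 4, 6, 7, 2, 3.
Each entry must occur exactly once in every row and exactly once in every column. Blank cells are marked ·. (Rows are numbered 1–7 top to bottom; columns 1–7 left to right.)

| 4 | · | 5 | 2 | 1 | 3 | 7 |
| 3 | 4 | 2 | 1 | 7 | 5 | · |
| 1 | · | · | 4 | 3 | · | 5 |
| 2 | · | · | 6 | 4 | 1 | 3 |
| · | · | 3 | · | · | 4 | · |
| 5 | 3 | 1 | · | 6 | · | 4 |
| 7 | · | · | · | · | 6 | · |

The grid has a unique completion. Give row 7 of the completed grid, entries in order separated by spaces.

Row 7, column 3: row 7 has {6, 7} and column 3 has {1, 5, 2, 3}, leaving only 4.
Row 1, column 2: row 1 has {1, 5, 4, 7, 2, 3} and column 2 has {4, 3}, leaving only 6.
Row 2, column 7: row 2 has {1, 5, 4, 7, 2, 3} and column 7 has {5, 4, 7, 3}, leaving only 6.
Row 4, column 3: row 4 has {1, 4, 6, 2, 3} and column 3 has {1, 5, 4, 2, 3}, leaving only 7.
Row 3, column 3: row 3 has {1, 5, 4, 3} and column 3 has {1, 5, 4, 7, 2, 3}, leaving only 6.
Row 4, column 2: row 4 has {1, 4, 6, 7, 2, 3} and column 2 has {4, 6, 3}, leaving only 5.
Row 5, column 1: row 5 has {4, 3} and column 1 has {1, 5, 4, 7, 2, 3}, leaving only 6.
Row 6, column 4: row 6 has {1, 5, 4, 6, 3} and column 4 has {1, 4, 6, 2}, leaving only 7.
Row 5, column 4: row 5 has {4, 6, 3} and column 4 has {1, 4, 6, 7, 2}, leaving only 5.
Row 7, column 4: row 7 has {4, 6, 7} and column 4 has {1, 5, 4, 6, 7, 2}, leaving only 3.
Row 5, column 5: row 5 has {5, 4, 6, 3} and column 5 has {1, 4, 6, 7, 3}, leaving only 2.
Row 7, column 5: row 7 has {4, 6, 7, 3} and column 5 has {1, 4, 6, 7, 2, 3}, leaving only 5.
Row 5, column 7: row 5 has {5, 4, 6, 2, 3} and column 7 has {5, 4, 6, 7, 3}, leaving only 1.
Row 7, column 7: row 7 has {5, 4, 6, 7, 3} and column 7 has {1, 5, 4, 6, 7, 3}, leaving only 2.
Row 7, column 2: row 7 has {5, 4, 6, 7, 2, 3} and column 2 has {5, 4, 6, 3}, leaving only 1.
So row 7 reads: 7 1 4 3 5 6 2.

7 1 4 3 5 6 2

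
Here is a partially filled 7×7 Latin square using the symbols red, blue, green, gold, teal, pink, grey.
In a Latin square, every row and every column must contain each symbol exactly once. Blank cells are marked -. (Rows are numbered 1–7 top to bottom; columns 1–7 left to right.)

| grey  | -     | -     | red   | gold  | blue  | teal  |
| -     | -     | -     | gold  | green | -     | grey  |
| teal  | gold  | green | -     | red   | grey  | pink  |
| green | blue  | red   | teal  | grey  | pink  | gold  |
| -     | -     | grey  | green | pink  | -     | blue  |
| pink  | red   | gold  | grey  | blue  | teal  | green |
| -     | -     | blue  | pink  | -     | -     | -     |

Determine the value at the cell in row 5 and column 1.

Row 1, column 3: row 1 has {red, blue, gold, teal, grey} and column 3 has {red, blue, green, gold, grey}, leaving only pink.
Row 1, column 2: row 1 has {red, blue, gold, teal, pink, grey} and column 2 has {red, blue, gold}, leaving only green.
Row 2, column 3: row 2 has {green, gold, grey} and column 3 has {red, blue, green, gold, pink, grey}, leaving only teal.
Row 2, column 2: row 2 has {green, gold, teal, grey} and column 2 has {red, blue, green, gold}, leaving only pink.
Row 2, column 6: row 2 has {green, gold, teal, pink, grey} and column 6 has {blue, teal, pink, grey}, leaving only red.
Row 2, column 1: row 2 has {red, green, gold, teal, pink, grey} and column 1 has {green, teal, pink, grey}, leaving only blue.
Row 3, column 4: row 3 has {red, green, gold, teal, pink, grey} and column 4 has {red, green, gold, teal, pink, grey}, leaving only blue.
Row 5, column 2: row 5 has {blue, green, pink, grey} and column 2 has {red, blue, green, gold, pink}, leaving only teal.
Row 5, column 6: row 5 has {blue, green, teal, pink, grey} and column 6 has {red, blue, teal, pink, grey}, leaving only gold.
Row 5 already has {blue, green, gold, teal, pink, grey} and column 1 already has {blue, green, teal, pink, grey}, so row 5, column 1 must be red.

red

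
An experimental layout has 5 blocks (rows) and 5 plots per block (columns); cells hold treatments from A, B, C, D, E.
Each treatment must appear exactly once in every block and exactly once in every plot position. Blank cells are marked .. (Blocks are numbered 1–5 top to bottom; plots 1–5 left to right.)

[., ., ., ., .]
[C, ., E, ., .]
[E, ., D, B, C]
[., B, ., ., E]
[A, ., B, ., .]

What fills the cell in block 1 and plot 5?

A

Block 3, plot 2: block 3 has {B, C, D, E} and plot 2 has {B}, leaving only A.
Block 2, plot 2: block 2 has {C, E} and plot 2 has {A, B}, leaving only D.
Block 2, plot 4: block 2 has {C, D, E} and plot 4 has {B}, leaving only A.
Block 2, plot 5: block 2 has {A, C, D, E} and plot 5 has {C, E}, leaving only B.
Block 4, plot 1: block 4 has {B, E} and plot 1 has {A, C, E}, leaving only D.
Block 1, plot 1: block 1 has {} and plot 1 has {A, C, D, E}, leaving only B.
Block 4, plot 4: block 4 has {B, D, E} and plot 4 has {A, B}, leaving only C.
Block 4, plot 3: block 4 has {B, C, D, E} and plot 3 has {B, D, E}, leaving only A.
Block 1, plot 3: block 1 has {B} and plot 3 has {A, B, D, E}, leaving only C.
Block 1, plot 2: block 1 has {B, C} and plot 2 has {A, B, D}, leaving only E.
Block 1, plot 4: block 1 has {B, C, E} and plot 4 has {A, B, C}, leaving only D.
Block 1 already has {B, C, D, E} and plot 5 already has {B, C, E}, so block 1, plot 5 must be A.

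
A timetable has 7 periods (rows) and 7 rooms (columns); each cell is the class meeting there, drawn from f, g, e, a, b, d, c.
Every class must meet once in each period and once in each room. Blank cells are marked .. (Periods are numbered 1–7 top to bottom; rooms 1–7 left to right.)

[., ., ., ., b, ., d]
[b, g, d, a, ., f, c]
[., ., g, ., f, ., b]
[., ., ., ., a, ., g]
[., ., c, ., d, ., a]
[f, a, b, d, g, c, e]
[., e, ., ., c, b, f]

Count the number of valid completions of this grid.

Period 1, room 1: eliminating its period and room leaves {g, e, a, c}.
Period 1, room 2: eliminating its period and room leaves {f, c}.
Period 1, room 3: eliminating its period and room leaves {f, e, a}.
Period 1, room 4: eliminating its period and room leaves {f, g, e, c}.
Period 1, room 6: eliminating its period and room leaves {g, e, a}.
Period 2, room 5: eliminating its period and room leaves {e}.
Period 3, room 1: eliminating its period and room leaves {e, a, d, c}.
Period 3, room 2: eliminating its period and room leaves {d, c}.
Period 3, room 4: eliminating its period and room leaves {e, c}.
Period 3, room 6: eliminating its period and room leaves {e, a, d}.
Period 4, room 1: eliminating its period and room leaves {e, d, c}.
Period 4, room 2: eliminating its period and room leaves {f, b, d, c}.
Period 4, room 3: eliminating its period and room leaves {f, e}.
Period 4, room 4: eliminating its period and room leaves {f, e, b, c}.
Period 4, room 6: eliminating its period and room leaves {e, d}.
Period 5, room 1: eliminating its period and room leaves {g, e}.
Period 5, room 2: eliminating its period and room leaves {f, b}.
Period 5, room 4: eliminating its period and room leaves {f, g, e, b}.
Period 5, room 6: eliminating its period and room leaves {g, e}.
Period 7, room 1: eliminating its period and room leaves {g, a, d}.
Period 7, room 3: eliminating its period and room leaves {a}.
Period 7, room 4: eliminating its period and room leaves {g}.
Enumerating the assignments across these blanks that avoid any period or room repeat gives 9 completions.

9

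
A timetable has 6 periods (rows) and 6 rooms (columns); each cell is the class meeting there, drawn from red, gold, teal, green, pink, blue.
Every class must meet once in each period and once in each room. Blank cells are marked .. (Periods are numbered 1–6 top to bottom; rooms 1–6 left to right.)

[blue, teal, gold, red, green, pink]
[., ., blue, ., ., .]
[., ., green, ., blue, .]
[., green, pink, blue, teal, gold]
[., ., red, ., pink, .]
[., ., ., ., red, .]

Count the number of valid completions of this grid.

Period 2, room 1: eliminating its period and room leaves {red, gold, teal, green, pink}.
Period 2, room 2: eliminating its period and room leaves {red, gold, pink}.
Period 2, room 4: eliminating its period and room leaves {gold, teal, green, pink}.
Period 2, room 5: eliminating its period and room leaves {gold}.
Period 2, room 6: eliminating its period and room leaves {red, teal, green}.
Period 3, room 1: eliminating its period and room leaves {red, gold, teal, pink}.
Period 3, room 2: eliminating its period and room leaves {red, gold, pink}.
Period 3, room 4: eliminating its period and room leaves {gold, teal, pink}.
Period 3, room 6: eliminating its period and room leaves {red, teal}.
Period 4, room 1: eliminating its period and room leaves {red}.
Period 5, room 1: eliminating its period and room leaves {gold, teal, green}.
Period 5, room 2: eliminating its period and room leaves {gold, blue}.
Period 5, room 4: eliminating its period and room leaves {gold, teal, green}.
Period 5, room 6: eliminating its period and room leaves {teal, green, blue}.
Period 6, room 1: eliminating its period and room leaves {gold, teal, green, pink}.
Period 6, room 2: eliminating its period and room leaves {gold, pink, blue}.
Period 6, room 3: eliminating its period and room leaves {teal}.
Period 6, room 4: eliminating its period and room leaves {gold, teal, green, pink}.
Period 6, room 6: eliminating its period and room leaves {teal, green, blue}.
Enumerating the assignments across these blanks that avoid any period or room repeat gives 20 completions.

20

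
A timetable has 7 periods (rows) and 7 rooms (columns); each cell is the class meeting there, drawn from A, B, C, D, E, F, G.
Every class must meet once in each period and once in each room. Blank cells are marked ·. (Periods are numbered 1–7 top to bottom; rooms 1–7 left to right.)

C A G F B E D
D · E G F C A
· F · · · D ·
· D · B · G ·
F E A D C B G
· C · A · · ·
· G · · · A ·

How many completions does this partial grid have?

9

Period 2, room 2: eliminating its period and room leaves {B}.
Period 3, room 1: eliminating its period and room leaves {A, B, E, G}.
Period 3, room 3: eliminating its period and room leaves {B, C}.
Period 3, room 4: eliminating its period and room leaves {C, E}.
Period 3, room 5: eliminating its period and room leaves {A, E, G}.
Period 3, room 7: eliminating its period and room leaves {B, C, E}.
Period 4, room 1: eliminating its period and room leaves {A, E}.
Period 4, room 3: eliminating its period and room leaves {C, F}.
Period 4, room 5: eliminating its period and room leaves {A, E}.
Period 4, room 7: eliminating its period and room leaves {C, E, F}.
Period 6, room 1: eliminating its period and room leaves {B, E, G}.
Period 6, room 3: eliminating its period and room leaves {B, D, F}.
Period 6, room 5: eliminating its period and room leaves {D, E, G}.
Period 6, room 6: eliminating its period and room leaves {F}.
Period 6, room 7: eliminating its period and room leaves {B, E, F}.
Period 7, room 1: eliminating its period and room leaves {B, E}.
Period 7, room 3: eliminating its period and room leaves {B, C, D, F}.
Period 7, room 4: eliminating its period and room leaves {C, E}.
Period 7, room 5: eliminating its period and room leaves {D, E}.
Period 7, room 7: eliminating its period and room leaves {B, C, E, F}.
Enumerating the assignments across these blanks that avoid any period or room repeat gives 9 completions.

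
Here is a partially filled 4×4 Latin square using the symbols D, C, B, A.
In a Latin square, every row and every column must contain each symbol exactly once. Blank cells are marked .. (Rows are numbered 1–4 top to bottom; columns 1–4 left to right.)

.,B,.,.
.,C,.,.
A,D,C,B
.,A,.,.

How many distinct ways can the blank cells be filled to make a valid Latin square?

Row 1, column 1: eliminating its row and column leaves {D, C}.
Row 1, column 3: eliminating its row and column leaves {D, A}.
Row 1, column 4: eliminating its row and column leaves {D, C, A}.
Row 2, column 1: eliminating its row and column leaves {D, B}.
Row 2, column 3: eliminating its row and column leaves {D, B, A}.
Row 2, column 4: eliminating its row and column leaves {D, A}.
Row 4, column 1: eliminating its row and column leaves {D, C, B}.
Row 4, column 3: eliminating its row and column leaves {D, B}.
Row 4, column 4: eliminating its row and column leaves {D, C}.
Enumerating the assignments across these blanks that avoid any row or column repeat gives 4 completions.

4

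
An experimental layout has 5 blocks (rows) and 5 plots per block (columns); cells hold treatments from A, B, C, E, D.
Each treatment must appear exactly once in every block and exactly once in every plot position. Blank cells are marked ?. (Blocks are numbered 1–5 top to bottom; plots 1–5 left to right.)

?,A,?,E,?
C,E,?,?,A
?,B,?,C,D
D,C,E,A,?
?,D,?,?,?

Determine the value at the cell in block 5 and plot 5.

Block 1, plot 1: block 1 has {A, E} and plot 1 has {C, D}, leaving only B.
Block 1, plot 5: block 1 has {A, B, E} and plot 5 has {A, D}, leaving only C.
Block 1, plot 3: block 1 has {A, B, C, E} and plot 3 has {E}, leaving only D.
Block 2, plot 3: block 2 has {A, C, E} and plot 3 has {E, D}, leaving only B.
Block 2, plot 4: block 2 has {A, B, C, E} and plot 4 has {A, C, E}, leaving only D.
Block 3, plot 3: block 3 has {B, C, D} and plot 3 has {B, E, D}, leaving only A.
Block 3, plot 1: block 3 has {A, B, C, D} and plot 1 has {B, C, D}, leaving only E.
Block 4, plot 5: block 4 has {A, C, E, D} and plot 5 has {A, C, D}, leaving only B.
Block 5 already has {D} and plot 5 already has {A, B, C, D}, so block 5, plot 5 must be E.

E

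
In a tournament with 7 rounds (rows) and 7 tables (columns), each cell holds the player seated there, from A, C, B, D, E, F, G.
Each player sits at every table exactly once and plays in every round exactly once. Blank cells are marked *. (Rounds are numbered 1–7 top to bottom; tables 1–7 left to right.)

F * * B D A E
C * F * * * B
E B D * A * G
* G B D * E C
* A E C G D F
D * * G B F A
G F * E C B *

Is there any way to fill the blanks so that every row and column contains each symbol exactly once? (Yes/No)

No round or table among the givens repeats a symbol, and propagating forced cells runs into no contradiction.
One valid completion exists (for instance, F C G B D A E / C D F A E G B / E B D F A C G / A G B D F E C / B A E C G D F / D E C G B F A / G F A E C B D).

Yes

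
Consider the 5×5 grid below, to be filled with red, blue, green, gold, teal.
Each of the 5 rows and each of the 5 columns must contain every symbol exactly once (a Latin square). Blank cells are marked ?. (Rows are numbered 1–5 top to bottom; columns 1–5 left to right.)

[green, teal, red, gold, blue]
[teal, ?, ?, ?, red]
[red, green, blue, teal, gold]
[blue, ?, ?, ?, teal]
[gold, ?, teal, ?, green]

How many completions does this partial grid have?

2

Row 2, column 2: eliminating its row and column leaves {blue, gold}.
Row 2, column 3: eliminating its row and column leaves {green, gold}.
Row 2, column 4: eliminating its row and column leaves {blue, green}.
Row 4, column 2: eliminating its row and column leaves {red, gold}.
Row 4, column 3: eliminating its row and column leaves {green, gold}.
Row 4, column 4: eliminating its row and column leaves {red, green}.
Row 5, column 2: eliminating its row and column leaves {red, blue}.
Row 5, column 4: eliminating its row and column leaves {red, blue}.
Enumerating the assignments across these blanks that avoid any row or column repeat gives 2 completions.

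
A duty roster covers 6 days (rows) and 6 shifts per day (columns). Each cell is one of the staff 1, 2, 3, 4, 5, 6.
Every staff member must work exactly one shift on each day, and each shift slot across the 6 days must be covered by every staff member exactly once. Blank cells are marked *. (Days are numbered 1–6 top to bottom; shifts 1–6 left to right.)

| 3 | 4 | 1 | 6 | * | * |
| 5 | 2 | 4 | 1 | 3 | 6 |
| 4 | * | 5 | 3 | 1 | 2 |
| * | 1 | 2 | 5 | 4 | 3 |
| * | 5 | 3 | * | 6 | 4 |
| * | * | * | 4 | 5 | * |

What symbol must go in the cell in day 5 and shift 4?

Day 5 already has {3, 4, 5, 6} and shift 4 already has {1, 3, 4, 5, 6}, so day 5, shift 4 must be 2.

2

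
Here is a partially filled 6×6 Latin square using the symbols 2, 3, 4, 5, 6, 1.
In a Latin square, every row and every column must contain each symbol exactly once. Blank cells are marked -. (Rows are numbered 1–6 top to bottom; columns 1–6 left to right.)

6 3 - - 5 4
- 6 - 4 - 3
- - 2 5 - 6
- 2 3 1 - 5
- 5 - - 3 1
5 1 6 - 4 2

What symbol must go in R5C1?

Row 1, column 3: row 1 has {3, 4, 5, 6} and column 3 has {2, 3, 6}, leaving only 1.
Row 1, column 4: row 1 has {3, 4, 5, 6, 1} and column 4 has {4, 5, 1}, leaving only 2.
Row 2, column 3: row 2 has {3, 4, 6} and column 3 has {2, 3, 6, 1}, leaving only 5.
Row 3, column 2: row 3 has {2, 5, 6} and column 2 has {2, 3, 5, 6, 1}, leaving only 4.
Row 3, column 5: row 3 has {2, 4, 5, 6} and column 5 has {3, 4, 5}, leaving only 1.
Row 2, column 5: row 2 has {3, 4, 5, 6} and column 5 has {3, 4, 5, 1}, leaving only 2.
Row 2, column 1: row 2 has {2, 3, 4, 5, 6} and column 1 has {5, 6}, leaving only 1.
Row 3, column 1: row 3 has {2, 4, 5, 6, 1} and column 1 has {5, 6, 1}, leaving only 3.
Row 4, column 1: row 4 has {2, 3, 5, 1} and column 1 has {3, 5, 6, 1}, leaving only 4.
Row 5 already has {3, 5, 1} and column 1 already has {3, 4, 5, 6, 1}, so row 5, column 1 must be 2.

2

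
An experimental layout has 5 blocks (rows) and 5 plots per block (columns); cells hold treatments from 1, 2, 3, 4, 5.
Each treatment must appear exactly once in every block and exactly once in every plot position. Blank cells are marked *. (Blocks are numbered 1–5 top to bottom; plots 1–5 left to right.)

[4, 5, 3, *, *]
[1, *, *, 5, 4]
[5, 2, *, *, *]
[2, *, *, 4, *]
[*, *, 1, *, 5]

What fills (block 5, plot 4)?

Block 2, plot 2: block 2 has {1, 4, 5} and plot 2 has {2, 5}, leaving only 3.
Block 2, plot 3: block 2 has {1, 3, 4, 5} and plot 3 has {1, 3}, leaving only 2.
Block 3, plot 3: block 3 has {2, 5} and plot 3 has {1, 2, 3}, leaving only 4.
Block 4, plot 2: block 4 has {2, 4} and plot 2 has {2, 3, 5}, leaving only 1.
Block 4, plot 3: block 4 has {1, 2, 4} and plot 3 has {1, 2, 3, 4}, leaving only 5.
Block 4, plot 5: block 4 has {1, 2, 4, 5} and plot 5 has {4, 5}, leaving only 3.
Block 3, plot 5: block 3 has {2, 4, 5} and plot 5 has {3, 4, 5}, leaving only 1.
Block 1, plot 5: block 1 has {3, 4, 5} and plot 5 has {1, 3, 4, 5}, leaving only 2.
Block 1, plot 4: block 1 has {2, 3, 4, 5} and plot 4 has {4, 5}, leaving only 1.
Block 3, plot 4: block 3 has {1, 2, 4, 5} and plot 4 has {1, 4, 5}, leaving only 3.
Block 5 already has {1, 5} and plot 4 already has {1, 3, 4, 5}, so block 5, plot 4 must be 2.

2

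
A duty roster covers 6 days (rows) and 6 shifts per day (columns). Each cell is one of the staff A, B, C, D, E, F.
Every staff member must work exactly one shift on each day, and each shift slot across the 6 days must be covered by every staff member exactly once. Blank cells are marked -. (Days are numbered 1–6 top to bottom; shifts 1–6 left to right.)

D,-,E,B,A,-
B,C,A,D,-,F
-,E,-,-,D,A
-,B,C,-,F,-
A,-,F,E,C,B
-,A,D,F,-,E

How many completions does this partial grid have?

1

Day 1, shift 2: eliminating its day and shift leaves {F}.
Day 1, shift 6: eliminating its day and shift leaves {C}.
Day 2, shift 5: eliminating its day and shift leaves {E}.
Day 3, shift 1: eliminating its day and shift leaves {C, F}.
Day 3, shift 3: eliminating its day and shift leaves {B}.
Day 3, shift 4: eliminating its day and shift leaves {C}.
Day 4, shift 1: eliminating its day and shift leaves {E}.
Day 4, shift 4: eliminating its day and shift leaves {A}.
Day 4, shift 6: eliminating its day and shift leaves {D}.
Day 5, shift 2: eliminating its day and shift leaves {D}.
Day 6, shift 1: eliminating its day and shift leaves {C}.
Day 6, shift 5: eliminating its day and shift leaves {B}.
Only one assignment across all blanks avoids any day or shift repeat, giving 1 completion.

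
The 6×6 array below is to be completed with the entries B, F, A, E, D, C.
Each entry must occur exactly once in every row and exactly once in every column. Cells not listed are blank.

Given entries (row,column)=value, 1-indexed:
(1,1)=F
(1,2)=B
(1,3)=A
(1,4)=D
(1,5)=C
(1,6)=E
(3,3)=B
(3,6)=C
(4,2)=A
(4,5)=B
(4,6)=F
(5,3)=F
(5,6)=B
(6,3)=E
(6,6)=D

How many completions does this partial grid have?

Row 2, column 1: eliminating its row and column leaves {B, A, E, D, C}.
Row 2, column 2: eliminating its row and column leaves {F, E, D, C}.
Row 2, column 3: eliminating its row and column leaves {D, C}.
Row 2, column 4: eliminating its row and column leaves {B, F, A, E, C}.
Row 2, column 5: eliminating its row and column leaves {F, A, E, D}.
Row 2, column 6: eliminating its row and column leaves {A}.
Row 3, column 1: eliminating its row and column leaves {A, E, D}.
Row 3, column 2: eliminating its row and column leaves {F, E, D}.
Row 3, column 4: eliminating its row and column leaves {F, A, E}.
Row 3, column 5: eliminating its row and column leaves {F, A, E, D}.
Row 4, column 1: eliminating its row and column leaves {E, D, C}.
Row 4, column 3: eliminating its row and column leaves {D, C}.
Row 4, column 4: eliminating its row and column leaves {E, C}.
Row 5, column 1: eliminating its row and column leaves {A, E, D, C}.
Row 5, column 2: eliminating its row and column leaves {E, D, C}.
Row 5, column 4: eliminating its row and column leaves {A, E, C}.
Row 5, column 5: eliminating its row and column leaves {A, E, D}.
Row 6, column 1: eliminating its row and column leaves {B, A, C}.
Row 6, column 2: eliminating its row and column leaves {F, C}.
Row 6, column 4: eliminating its row and column leaves {B, F, A, C}.
Row 6, column 5: eliminating its row and column leaves {F, A}.
Enumerating the assignments across these blanks that avoid any row or column repeat gives 32 completions.

32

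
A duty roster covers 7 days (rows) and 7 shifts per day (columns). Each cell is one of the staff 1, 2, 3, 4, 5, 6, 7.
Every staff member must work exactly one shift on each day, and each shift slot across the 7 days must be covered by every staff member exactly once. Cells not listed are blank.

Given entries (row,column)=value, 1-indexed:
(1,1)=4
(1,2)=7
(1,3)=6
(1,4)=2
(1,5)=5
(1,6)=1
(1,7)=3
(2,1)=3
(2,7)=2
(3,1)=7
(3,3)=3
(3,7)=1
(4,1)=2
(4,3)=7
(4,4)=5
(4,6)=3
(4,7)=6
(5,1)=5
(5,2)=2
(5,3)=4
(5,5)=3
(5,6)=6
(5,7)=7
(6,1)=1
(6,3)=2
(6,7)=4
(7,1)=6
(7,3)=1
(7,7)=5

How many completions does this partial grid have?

Day 2, shift 2: eliminating its day and shift leaves {1, 4, 5, 6}.
Day 2, shift 3: eliminating its day and shift leaves {5}.
Day 2, shift 4: eliminating its day and shift leaves {1, 4, 6, 7}.
Day 2, shift 5: eliminating its day and shift leaves {1, 4, 6, 7}.
Day 2, shift 6: eliminating its day and shift leaves {4, 5, 7}.
Day 3, shift 2: eliminating its day and shift leaves {4, 5, 6}.
Day 3, shift 4: eliminating its day and shift leaves {4, 6}.
Day 3, shift 5: eliminating its day and shift leaves {2, 4, 6}.
Day 3, shift 6: eliminating its day and shift leaves {2, 4, 5}.
Day 4, shift 2: eliminating its day and shift leaves {1, 4}.
Day 4, shift 5: eliminating its day and shift leaves {1, 4}.
Day 5, shift 4: eliminating its day and shift leaves {1}.
Day 6, shift 2: eliminating its day and shift leaves {3, 5, 6}.
Day 6, shift 4: eliminating its day and shift leaves {3, 6, 7}.
Day 6, shift 5: eliminating its day and shift leaves {6, 7}.
Day 6, shift 6: eliminating its day and shift leaves {5, 7}.
Day 7, shift 2: eliminating its day and shift leaves {3, 4}.
Day 7, shift 4: eliminating its day and shift leaves {3, 4, 7}.
Day 7, shift 5: eliminating its day and shift leaves {2, 4, 7}.
Day 7, shift 6: eliminating its day and shift leaves {2, 4, 7}.
Enumerating the assignments across these blanks that avoid any day or shift repeat gives 9 completions.

9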